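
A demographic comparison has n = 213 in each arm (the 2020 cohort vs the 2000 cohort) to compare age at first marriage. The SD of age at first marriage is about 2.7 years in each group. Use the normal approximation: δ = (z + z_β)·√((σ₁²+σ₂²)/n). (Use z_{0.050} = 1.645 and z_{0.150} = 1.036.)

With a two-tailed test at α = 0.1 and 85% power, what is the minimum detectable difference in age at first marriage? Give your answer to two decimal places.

Minimum detectable difference ≈ 0.70 years

δ = (z_{α/2} + z_β) · √((σ₁²+σ₂²)/n)
  = (1.645 + 1.036) · √(14.58/213)
  = 2.681 · √0.06845
  = 2.681 · 0.2616
  = 0.7014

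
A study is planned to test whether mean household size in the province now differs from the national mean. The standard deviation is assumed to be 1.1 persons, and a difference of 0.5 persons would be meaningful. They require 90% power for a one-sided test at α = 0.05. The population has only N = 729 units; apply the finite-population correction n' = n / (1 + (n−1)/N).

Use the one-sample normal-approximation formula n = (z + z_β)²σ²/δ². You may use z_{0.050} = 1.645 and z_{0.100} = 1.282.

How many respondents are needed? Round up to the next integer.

n = 40

n = (z_α + z_β)² · σ² / δ²
  = (1.645 + 1.282)² · 1.1² / 0.5²
  = 8.5673 · 1.21 / 0.25
  = 41.47
Finite-population correction (N = 729): 41.47 / (1 + (41.47 − 1)/729) = 39.29.
Round up → n = 40.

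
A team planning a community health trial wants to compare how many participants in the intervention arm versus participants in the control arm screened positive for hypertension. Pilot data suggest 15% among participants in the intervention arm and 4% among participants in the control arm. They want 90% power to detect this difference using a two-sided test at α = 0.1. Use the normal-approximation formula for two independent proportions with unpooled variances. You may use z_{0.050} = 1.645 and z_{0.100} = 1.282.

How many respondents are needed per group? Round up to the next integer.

n = (z_{α/2} + z_β)² · [p₁(1−p₁) + p₂(1−p₂)] / (p₁ − p₂)²
  = (1.645 + 1.282)² · (0.15·0.85 + 0.04·0.96) / (0.11)²
  = (2.927)² · (0.1275 + 0.0384) / 0.0121
  = 8.5673 · 0.1659 / 0.0121
  = 117.46
Round up → n = 118 per group.

n = 118 per group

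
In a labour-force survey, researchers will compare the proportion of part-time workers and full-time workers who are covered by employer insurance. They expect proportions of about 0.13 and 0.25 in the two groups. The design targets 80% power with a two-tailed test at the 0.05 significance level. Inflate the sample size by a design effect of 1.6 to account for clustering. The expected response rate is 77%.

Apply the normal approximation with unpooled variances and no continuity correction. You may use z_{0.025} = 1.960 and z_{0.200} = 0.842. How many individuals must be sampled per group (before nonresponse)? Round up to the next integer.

n = 341 per group

n = (z_{α/2} + z_β)² · [p₁(1−p₁) + p₂(1−p₂)] / (p₁ − p₂)²
  = (1.960 + 0.842)² · (0.13·0.87 + 0.25·0.75) / (-0.12)²
  = (2.802)² · (0.1131 + 0.1875) / 0.0144
  = 7.8512 · 0.3006 / 0.0144
  = 163.89
Design effect: 1.6 × 163.89 = 262.23.
Adjust for 77% response: 262.23 / 0.77 = 340.56.
Round up → n = 341 per group.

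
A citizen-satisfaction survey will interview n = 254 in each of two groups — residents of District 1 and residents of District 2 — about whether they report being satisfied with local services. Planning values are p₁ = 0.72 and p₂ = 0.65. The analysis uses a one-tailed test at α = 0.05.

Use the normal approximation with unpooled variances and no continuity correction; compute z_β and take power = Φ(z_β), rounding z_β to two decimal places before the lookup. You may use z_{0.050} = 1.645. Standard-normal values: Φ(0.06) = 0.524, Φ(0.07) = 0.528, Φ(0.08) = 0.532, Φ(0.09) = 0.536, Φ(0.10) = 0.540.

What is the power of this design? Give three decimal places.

z_β = |p₁−p₂|·√(n/[p₁q₁+p₂q₂]) − z_α
    = 0.07 · √(254/0.4291) − 1.645
    = 0.07 · 24.3297 − 1.645
    = 1.7031 − 1.645 = 0.0581 → 0.06
Power = Φ(0.06) = 0.524.

Power ≈ 0.524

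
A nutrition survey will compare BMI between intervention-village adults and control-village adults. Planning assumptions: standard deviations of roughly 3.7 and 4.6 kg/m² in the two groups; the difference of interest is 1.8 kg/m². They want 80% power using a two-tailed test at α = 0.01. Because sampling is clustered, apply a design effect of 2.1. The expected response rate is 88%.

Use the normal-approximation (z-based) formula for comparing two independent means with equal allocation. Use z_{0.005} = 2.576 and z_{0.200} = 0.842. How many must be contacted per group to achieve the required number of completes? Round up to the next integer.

n = 300 per group

n = (z_{α/2} + z_β)² · (σ₁² + σ₂²) / δ²
  = (2.576 + 0.842)² · (3.7² + 4.6² = 34.85) / 1.8²
  = 11.6827 · 34.85 / 3.24
  = 125.66
Design effect: 2.1 × 125.66 = 263.89.
Adjust for 88% response: 263.89 / 0.88 = 299.87.
Round up → n = 300 per group.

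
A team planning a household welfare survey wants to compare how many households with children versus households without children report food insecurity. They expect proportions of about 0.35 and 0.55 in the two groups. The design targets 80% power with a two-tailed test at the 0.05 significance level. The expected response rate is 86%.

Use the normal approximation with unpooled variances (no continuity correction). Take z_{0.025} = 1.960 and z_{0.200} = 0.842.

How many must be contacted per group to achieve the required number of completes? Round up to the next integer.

n = 109 per group

n = (z_{α/2} + z_β)² · [p₁(1−p₁) + p₂(1−p₂)] / (p₁ − p₂)²
  = (1.960 + 0.842)² · (0.35·0.65 + 0.55·0.45) / (-0.20)²
  = (2.802)² · (0.2275 + 0.2475) / 0.0400
  = 7.8512 · 0.4750 / 0.0400
  = 93.23
Adjust for 86% response: 93.23 / 0.86 = 108.41.
Round up → n = 109 per group.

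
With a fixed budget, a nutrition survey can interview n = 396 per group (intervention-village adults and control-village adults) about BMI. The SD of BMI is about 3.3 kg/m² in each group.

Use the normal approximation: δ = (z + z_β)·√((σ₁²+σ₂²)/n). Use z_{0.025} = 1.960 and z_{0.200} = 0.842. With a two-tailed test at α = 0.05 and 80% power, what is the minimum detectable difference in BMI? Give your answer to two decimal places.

Minimum detectable difference ≈ 0.66 kg/m²

δ = (z_{α/2} + z_β) · √((σ₁²+σ₂²)/n)
  = (1.960 + 0.842) · √(21.78/396)
  = 2.802 · √0.055
  = 2.802 · 0.2345
  = 0.6571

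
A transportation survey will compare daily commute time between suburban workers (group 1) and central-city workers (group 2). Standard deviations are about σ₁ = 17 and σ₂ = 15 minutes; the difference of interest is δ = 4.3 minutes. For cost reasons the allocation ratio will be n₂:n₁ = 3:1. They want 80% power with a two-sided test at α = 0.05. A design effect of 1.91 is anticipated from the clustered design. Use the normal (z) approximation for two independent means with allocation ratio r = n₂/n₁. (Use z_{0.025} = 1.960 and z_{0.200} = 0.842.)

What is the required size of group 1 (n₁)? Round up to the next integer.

n₁ = (z_{α/2} + z_β)² · (σ₁² + σ₂²/r) / δ²
   = (1.960 + 0.842)² · (17² + 15²/3) / 4.3²
   = 7.8512 · (289 + 75) / 18.49
   = 7.8512 · 364 / 18.49
   = 154.56
Design effect: 1.91 × 154.56 = 295.21.
Round up → n₁ = 296; n₂ = r·n₁ = 3 × 296 = 888.

n₁ = 296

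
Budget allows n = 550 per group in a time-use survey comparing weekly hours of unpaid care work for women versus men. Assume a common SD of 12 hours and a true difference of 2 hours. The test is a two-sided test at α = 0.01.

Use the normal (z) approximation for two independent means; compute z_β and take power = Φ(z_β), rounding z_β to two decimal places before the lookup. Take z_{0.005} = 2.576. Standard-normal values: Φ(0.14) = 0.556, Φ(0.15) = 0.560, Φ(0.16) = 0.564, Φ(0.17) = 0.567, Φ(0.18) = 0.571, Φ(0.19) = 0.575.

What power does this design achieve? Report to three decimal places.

Power ≈ 0.575

z_β = δ·√(n/(σ₁²+σ₂²)) − z_{α/2}
    = 2 · √(550/288) − 2.576
    = 2 · 1.38193 − 2.576
    = 2.7639 − 2.576 = 0.1879 → 0.19
Power = Φ(0.19) = 0.575.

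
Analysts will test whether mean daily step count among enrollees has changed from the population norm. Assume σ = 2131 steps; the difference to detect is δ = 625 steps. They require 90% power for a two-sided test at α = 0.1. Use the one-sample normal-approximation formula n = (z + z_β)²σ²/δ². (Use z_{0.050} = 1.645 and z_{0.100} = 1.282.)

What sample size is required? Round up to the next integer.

n = 100

n = (z_{α/2} + z_β)² · σ² / δ²
  = (1.645 + 1.282)² · 2131² / 625²
  = 8.5673 · 4541161 / 390625
  = 99.60
Round up → n = 100.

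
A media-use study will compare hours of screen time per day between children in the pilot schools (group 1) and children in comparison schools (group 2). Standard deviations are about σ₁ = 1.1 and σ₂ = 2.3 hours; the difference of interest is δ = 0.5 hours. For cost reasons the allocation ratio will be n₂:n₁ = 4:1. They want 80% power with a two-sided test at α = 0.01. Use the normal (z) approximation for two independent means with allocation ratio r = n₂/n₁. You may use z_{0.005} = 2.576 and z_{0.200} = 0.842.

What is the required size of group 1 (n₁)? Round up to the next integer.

n₁ = (z_{α/2} + z_β)² · (σ₁² + σ₂²/r) / δ²
   = (2.576 + 0.842)² · (1.1² + 2.3²/4) / 0.5²
   = 11.6827 · (1.21 + 1.3225) / 0.25
   = 11.6827 · 2.5325 / 0.25
   = 118.35
Round up → n₁ = 119; n₂ = r·n₁ = 4 × 119 = 476.

n₁ = 119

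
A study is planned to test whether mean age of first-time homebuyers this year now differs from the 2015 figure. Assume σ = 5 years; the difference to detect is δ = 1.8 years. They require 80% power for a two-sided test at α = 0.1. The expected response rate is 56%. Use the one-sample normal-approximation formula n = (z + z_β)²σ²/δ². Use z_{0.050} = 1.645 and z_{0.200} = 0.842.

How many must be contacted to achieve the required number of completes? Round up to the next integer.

n = (z_{α/2} + z_β)² · σ² / δ²
  = (1.645 + 0.842)² · 5² / 1.8²
  = 6.1852 · 25 / 3.24
  = 47.73
Adjust for 56% response: 47.73 / 0.56 = 85.22.
Round up → n = 86.

n = 86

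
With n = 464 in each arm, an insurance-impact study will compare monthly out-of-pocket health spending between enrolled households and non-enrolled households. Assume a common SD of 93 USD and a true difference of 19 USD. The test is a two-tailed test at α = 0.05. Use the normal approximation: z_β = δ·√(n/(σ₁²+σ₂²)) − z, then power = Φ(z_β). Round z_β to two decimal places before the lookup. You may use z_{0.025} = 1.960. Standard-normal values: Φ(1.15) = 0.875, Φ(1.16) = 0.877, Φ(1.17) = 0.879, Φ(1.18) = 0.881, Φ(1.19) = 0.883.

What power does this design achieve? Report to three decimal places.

Power ≈ 0.875

z_β = δ·√(n/(σ₁²+σ₂²)) − z_{α/2}
    = 19 · √(464/17298) − 1.960
    = 19 · 0.16378 − 1.960
    = 3.1118 − 1.960 = 1.1518 → 1.15
Power = Φ(1.15) = 0.875.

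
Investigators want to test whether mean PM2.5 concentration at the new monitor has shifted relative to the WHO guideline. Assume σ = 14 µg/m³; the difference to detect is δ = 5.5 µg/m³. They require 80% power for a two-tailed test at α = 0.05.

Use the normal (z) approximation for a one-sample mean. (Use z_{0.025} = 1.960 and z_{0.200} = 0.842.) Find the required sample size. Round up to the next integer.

n = (z_{α/2} + z_β)² · σ² / δ²
  = (1.960 + 0.842)² · 14² / 5.5²
  = 7.8512 · 196 / 30.25
  = 50.87
Round up → n = 51.

n = 51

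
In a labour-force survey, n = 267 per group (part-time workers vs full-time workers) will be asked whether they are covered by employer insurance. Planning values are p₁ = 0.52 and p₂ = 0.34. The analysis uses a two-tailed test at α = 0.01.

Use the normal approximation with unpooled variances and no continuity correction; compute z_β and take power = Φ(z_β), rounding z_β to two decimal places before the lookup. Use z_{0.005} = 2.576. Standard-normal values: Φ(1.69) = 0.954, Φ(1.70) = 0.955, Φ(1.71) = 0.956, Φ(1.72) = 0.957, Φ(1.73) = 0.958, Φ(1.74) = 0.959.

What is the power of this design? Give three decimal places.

z_β = |p₁−p₂|·√(n/[p₁q₁+p₂q₂]) − z_{α/2}
    = 0.18 · √(267/0.4740) − 2.576
    = 0.18 · 23.7338 − 2.576
    = 4.2721 − 2.576 = 1.6961 → 1.70
Power = Φ(1.70) = 0.955.

Power ≈ 0.955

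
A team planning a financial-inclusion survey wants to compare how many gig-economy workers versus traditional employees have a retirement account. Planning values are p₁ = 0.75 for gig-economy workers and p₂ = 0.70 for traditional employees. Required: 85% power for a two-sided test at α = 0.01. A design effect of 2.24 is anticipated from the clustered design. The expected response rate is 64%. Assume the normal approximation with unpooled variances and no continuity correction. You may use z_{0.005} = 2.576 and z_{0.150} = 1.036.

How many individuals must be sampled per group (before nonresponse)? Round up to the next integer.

n = 7261 per group

n = (z_{α/2} + z_β)² · [p₁(1−p₁) + p₂(1−p₂)] / (p₁ − p₂)²
  = (2.576 + 1.036)² · (0.75·0.25 + 0.70·0.30) / (0.05)²
  = (3.612)² · (0.1875 + 0.2100) / 0.0025
  = 13.0465 · 0.3975 / 0.0025
  = 2074.40
Design effect: 2.24 × 2074.40 = 4646.66.
Adjust for 64% response: 4646.66 / 0.64 = 7260.40.
Round up → n = 7261 per group.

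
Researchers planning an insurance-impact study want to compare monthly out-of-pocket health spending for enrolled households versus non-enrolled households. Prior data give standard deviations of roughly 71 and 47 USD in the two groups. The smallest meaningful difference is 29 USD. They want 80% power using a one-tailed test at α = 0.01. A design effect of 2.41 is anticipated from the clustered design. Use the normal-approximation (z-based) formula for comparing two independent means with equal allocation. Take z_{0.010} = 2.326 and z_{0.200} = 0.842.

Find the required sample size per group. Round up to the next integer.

n = (z_α + z_β)² · (σ₁² + σ₂²) / δ²
  = (2.326 + 0.842)² · (71² + 47² = 7250) / 29²
  = 10.0362 · 7250 / 841
  = 86.52
Design effect: 2.41 × 86.52 = 208.51.
Round up → n = 209 per group.

n = 209 per group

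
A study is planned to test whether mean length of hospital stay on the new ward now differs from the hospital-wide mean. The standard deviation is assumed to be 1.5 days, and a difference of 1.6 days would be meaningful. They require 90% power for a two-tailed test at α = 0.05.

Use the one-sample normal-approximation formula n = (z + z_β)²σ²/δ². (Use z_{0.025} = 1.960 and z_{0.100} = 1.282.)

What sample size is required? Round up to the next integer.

n = (z_{α/2} + z_β)² · σ² / δ²
  = (1.960 + 1.282)² · 1.5² / 1.6²
  = 10.5106 · 2.25 / 2.56
  = 9.24
Round up → n = 10.

n = 10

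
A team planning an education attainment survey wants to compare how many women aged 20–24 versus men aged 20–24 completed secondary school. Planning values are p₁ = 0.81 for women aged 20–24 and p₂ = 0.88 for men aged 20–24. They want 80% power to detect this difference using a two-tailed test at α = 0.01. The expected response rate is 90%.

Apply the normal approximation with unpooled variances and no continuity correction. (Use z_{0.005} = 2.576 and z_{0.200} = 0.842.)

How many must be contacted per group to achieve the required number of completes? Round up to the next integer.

n = (z_{α/2} + z_β)² · [p₁(1−p₁) + p₂(1−p₂)] / (p₁ − p₂)²
  = (2.576 + 0.842)² · (0.81·0.19 + 0.88·0.12) / (-0.07)²
  = (3.418)² · (0.1539 + 0.1056) / 0.0049
  = 11.6827 · 0.2595 / 0.0049
  = 618.71
Adjust for 90% response: 618.71 / 0.90 = 687.45.
Round up → n = 688 per group.

n = 688 per group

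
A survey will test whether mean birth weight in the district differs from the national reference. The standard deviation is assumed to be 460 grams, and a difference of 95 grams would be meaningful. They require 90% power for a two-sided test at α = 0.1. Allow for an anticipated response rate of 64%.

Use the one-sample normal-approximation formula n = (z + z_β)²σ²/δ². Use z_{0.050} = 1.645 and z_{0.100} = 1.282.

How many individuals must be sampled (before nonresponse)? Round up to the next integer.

n = (z_{α/2} + z_β)² · σ² / δ²
  = (1.645 + 1.282)² · 460² / 95²
  = 8.5673 · 211600 / 9025
  = 200.87
Adjust for 64% response: 200.87 / 0.64 = 313.86.
Round up → n = 314.

n = 314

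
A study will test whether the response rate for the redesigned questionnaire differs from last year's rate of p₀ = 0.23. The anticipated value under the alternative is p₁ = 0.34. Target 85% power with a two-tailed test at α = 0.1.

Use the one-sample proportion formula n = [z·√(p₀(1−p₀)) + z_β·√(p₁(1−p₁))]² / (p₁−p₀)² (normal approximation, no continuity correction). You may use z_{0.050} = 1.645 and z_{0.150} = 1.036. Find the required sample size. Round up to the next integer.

n = 116

n = [z_{α/2}·√(p₀q₀) + z_β·√(p₁q₁)]² / (p₁ − p₀)²
  = [1.645·√(0.23·0.77) + 1.036·√(0.34·0.66)]² / (0.11)²
  = [1.645·0.4208 + 1.036·0.4737]² / 0.0121
  = [1.1830]² / 0.0121
  = 115.67
Round up → n = 116.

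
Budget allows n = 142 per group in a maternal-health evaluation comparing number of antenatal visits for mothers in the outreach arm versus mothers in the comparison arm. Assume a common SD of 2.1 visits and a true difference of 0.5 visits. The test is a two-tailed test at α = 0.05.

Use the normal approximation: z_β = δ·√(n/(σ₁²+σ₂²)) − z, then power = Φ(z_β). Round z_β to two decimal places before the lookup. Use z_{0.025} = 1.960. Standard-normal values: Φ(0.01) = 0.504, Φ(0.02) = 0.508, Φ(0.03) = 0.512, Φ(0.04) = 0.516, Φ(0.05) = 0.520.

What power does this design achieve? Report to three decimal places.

Power ≈ 0.520

z_β = δ·√(n/(σ₁²+σ₂²)) − z_{α/2}
    = 0.5 · √(142/8.82) − 1.960
    = 0.5 · 4.01245 − 1.960
    = 2.0062 − 1.960 = 0.0462 → 0.05
Power = Φ(0.05) = 0.520.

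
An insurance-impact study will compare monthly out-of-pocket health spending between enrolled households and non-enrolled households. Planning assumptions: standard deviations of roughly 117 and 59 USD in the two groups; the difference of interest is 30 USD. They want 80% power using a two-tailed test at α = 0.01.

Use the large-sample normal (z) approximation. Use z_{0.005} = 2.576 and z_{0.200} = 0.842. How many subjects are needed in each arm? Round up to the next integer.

n = (z_{α/2} + z_β)² · (σ₁² + σ₂²) / δ²
  = (2.576 + 0.842)² · (117² + 59² = 17170) / 30²
  = 11.6827 · 17170 / 900
  = 222.88
Round up → n = 223 per group.

n = 223 per group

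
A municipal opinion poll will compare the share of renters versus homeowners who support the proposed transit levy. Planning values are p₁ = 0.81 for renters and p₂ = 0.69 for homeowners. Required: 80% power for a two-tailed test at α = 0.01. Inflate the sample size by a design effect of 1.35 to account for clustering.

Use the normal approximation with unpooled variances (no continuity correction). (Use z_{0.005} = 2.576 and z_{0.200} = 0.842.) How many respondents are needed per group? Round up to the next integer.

n = (z_{α/2} + z_β)² · [p₁(1−p₁) + p₂(1−p₂)] / (p₁ − p₂)²
  = (2.576 + 0.842)² · (0.81·0.19 + 0.69·0.31) / (0.12)²
  = (3.418)² · (0.1539 + 0.2139) / 0.0144
  = 11.6827 · 0.3678 / 0.0144
  = 298.40
Design effect: 1.35 × 298.40 = 402.83.
Round up → n = 403 per group.

n = 403 per group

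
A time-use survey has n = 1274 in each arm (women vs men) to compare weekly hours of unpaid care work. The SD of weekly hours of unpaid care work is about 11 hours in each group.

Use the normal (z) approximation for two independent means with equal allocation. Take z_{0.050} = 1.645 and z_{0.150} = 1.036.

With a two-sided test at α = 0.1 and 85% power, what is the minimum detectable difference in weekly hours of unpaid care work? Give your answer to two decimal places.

δ = (z_{α/2} + z_β) · √((σ₁²+σ₂²)/n)
  = (1.645 + 1.036) · √(242/1274)
  = 2.681 · √0.18995
  = 2.681 · 0.4358
  = 1.1685

Minimum detectable difference ≈ 1.17 hours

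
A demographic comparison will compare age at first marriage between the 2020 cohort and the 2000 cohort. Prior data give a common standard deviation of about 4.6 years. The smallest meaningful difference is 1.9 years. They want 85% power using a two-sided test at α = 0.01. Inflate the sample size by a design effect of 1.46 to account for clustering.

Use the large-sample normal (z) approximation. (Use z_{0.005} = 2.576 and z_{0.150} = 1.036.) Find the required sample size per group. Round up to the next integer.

n = (z_{α/2} + z_β)² · (σ₁² + σ₂²) / δ²
  = (2.576 + 1.036)² · (2·4.6² = 42.32) / 1.9²
  = 13.0465 · 42.32 / 3.61
  = 152.94
Design effect: 1.46 × 152.94 = 223.30.
Round up → n = 224 per group.

n = 224 per group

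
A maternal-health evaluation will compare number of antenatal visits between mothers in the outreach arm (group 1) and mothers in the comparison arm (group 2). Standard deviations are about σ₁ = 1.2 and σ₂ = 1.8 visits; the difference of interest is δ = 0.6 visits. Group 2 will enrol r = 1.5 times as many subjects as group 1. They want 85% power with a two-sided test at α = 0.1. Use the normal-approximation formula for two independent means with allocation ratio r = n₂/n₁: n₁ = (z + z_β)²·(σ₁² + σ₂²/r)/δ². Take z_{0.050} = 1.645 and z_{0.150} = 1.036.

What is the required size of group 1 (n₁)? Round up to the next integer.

n₁ = 72

n₁ = (z_{α/2} + z_β)² · (σ₁² + σ₂²/r) / δ²
   = (1.645 + 1.036)² · (1.2² + 1.8²/1.5) / 0.6²
   = 7.1878 · (1.44 + 2.16) / 0.36
   = 7.1878 · 3.6 / 0.36
   = 71.88
Round up → n₁ = 72; n₂ = r·n₁ = 1.5 × 72 = 108.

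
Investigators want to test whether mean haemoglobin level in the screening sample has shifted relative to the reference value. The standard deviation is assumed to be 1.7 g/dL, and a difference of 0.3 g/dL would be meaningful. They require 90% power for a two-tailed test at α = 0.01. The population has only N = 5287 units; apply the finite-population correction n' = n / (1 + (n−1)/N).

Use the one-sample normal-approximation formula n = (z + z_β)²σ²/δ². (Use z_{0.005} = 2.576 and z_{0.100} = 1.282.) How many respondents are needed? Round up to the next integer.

n = 439

n = (z_{α/2} + z_β)² · σ² / δ²
  = (2.576 + 1.282)² · 1.7² / 0.3²
  = 14.8842 · 2.89 / 0.09
  = 477.95
Finite-population correction (N = 5287): 477.95 / (1 + (477.95 − 1)/5287) = 438.40.
Round up → n = 439.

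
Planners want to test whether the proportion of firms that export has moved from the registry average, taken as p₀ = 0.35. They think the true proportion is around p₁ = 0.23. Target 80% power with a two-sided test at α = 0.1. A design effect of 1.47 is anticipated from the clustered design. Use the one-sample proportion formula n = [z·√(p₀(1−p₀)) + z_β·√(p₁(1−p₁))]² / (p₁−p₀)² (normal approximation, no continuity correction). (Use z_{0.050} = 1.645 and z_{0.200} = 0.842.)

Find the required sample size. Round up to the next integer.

n = [z_{α/2}·√(p₀q₀) + z_β·√(p₁q₁)]² / (p₁ − p₀)²
  = [1.645·√(0.35·0.65) + 0.842·√(0.23·0.77)]² / (-0.12)²
  = [1.645·0.4770 + 0.842·0.4208]² / 0.0144
  = [1.1390]² / 0.0144
  = 90.08
Design effect: 1.47 × 90.08 = 132.42.
Round up → n = 133.

n = 133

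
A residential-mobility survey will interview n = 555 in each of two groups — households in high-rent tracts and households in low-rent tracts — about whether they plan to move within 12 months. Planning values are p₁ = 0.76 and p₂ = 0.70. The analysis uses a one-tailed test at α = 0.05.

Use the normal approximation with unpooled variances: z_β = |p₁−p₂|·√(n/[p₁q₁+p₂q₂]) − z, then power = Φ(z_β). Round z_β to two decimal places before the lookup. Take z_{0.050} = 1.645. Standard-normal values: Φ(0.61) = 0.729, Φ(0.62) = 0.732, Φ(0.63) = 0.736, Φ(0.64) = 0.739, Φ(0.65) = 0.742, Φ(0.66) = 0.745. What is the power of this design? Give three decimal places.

Power ≈ 0.729

z_β = |p₁−p₂|·√(n/[p₁q₁+p₂q₂]) − z_α
    = 0.06 · √(555/0.3924) − 1.645
    = 0.06 · 37.6082 − 1.645
    = 2.2565 − 1.645 = 0.6115 → 0.61
Power = Φ(0.61) = 0.729.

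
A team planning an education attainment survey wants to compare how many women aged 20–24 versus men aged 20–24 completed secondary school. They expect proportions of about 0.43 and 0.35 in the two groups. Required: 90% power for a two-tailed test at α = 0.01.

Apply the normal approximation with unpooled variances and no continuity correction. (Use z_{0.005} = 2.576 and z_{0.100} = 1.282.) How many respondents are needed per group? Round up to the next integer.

n = 1100 per group

n = (z_{α/2} + z_β)² · [p₁(1−p₁) + p₂(1−p₂)] / (p₁ − p₂)²
  = (2.576 + 1.282)² · (0.43·0.57 + 0.35·0.65) / (0.08)²
  = (3.858)² · (0.2451 + 0.2275) / 0.0064
  = 14.8842 · 0.4726 / 0.0064
  = 1099.10
Round up → n = 1100 per group.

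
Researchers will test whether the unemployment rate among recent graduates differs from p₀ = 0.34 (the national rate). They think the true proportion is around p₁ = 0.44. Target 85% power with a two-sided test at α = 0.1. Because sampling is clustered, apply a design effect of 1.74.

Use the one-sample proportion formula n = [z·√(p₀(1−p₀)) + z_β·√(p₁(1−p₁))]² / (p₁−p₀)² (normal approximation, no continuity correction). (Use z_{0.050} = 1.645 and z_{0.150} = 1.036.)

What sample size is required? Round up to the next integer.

n = 292

n = [z_{α/2}·√(p₀q₀) + z_β·√(p₁q₁)]² / (p₁ − p₀)²
  = [1.645·√(0.34·0.66) + 1.036·√(0.44·0.56)]² / (0.10)²
  = [1.645·0.4737 + 1.036·0.4964]² / 0.0100
  = [1.2935]² / 0.0100
  = 167.32
Design effect: 1.74 × 167.32 = 291.13.
Round up → n = 292.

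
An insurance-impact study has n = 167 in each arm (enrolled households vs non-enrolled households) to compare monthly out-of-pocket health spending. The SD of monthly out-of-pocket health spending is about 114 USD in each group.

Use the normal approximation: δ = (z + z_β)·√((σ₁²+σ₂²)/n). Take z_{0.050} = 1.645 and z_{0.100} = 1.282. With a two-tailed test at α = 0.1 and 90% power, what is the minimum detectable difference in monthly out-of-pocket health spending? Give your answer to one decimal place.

δ = (z_{α/2} + z_β) · √((σ₁²+σ₂²)/n)
  = (1.645 + 1.282) · √(25992/167)
  = 2.927 · √155.6407
  = 2.927 · 12.4756
  = 36.5161

Minimum detectable difference ≈ 36.5 USD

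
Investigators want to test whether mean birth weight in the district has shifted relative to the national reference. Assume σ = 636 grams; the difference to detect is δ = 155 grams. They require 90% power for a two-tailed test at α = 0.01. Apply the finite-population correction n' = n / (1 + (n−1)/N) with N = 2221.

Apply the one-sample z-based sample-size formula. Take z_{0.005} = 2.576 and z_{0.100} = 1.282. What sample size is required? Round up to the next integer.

n = 226

n = (z_{α/2} + z_β)² · σ² / δ²
  = (2.576 + 1.282)² · 636² / 155²
  = 14.8842 · 404496 / 24025
  = 250.60
Finite-population correction (N = 2221): 250.60 / (1 + (250.60 − 1)/2221) = 225.28.
Round up → n = 226.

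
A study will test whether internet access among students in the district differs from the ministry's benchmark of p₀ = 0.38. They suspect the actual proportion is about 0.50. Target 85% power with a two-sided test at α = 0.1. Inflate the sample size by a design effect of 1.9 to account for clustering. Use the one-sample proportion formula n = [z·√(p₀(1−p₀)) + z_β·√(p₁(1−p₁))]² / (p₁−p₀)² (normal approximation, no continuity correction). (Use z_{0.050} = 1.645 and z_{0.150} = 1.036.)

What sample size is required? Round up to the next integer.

n = 229

n = [z_{α/2}·√(p₀q₀) + z_β·√(p₁q₁)]² / (p₁ − p₀)²
  = [1.645·√(0.38·0.62) + 1.036·√(0.50·0.50)]² / (0.12)²
  = [1.645·0.4854 + 1.036·0.5000]² / 0.0144
  = [1.3165]² / 0.0144
  = 120.35
Design effect: 1.9 × 120.35 = 228.67.
Round up → n = 229.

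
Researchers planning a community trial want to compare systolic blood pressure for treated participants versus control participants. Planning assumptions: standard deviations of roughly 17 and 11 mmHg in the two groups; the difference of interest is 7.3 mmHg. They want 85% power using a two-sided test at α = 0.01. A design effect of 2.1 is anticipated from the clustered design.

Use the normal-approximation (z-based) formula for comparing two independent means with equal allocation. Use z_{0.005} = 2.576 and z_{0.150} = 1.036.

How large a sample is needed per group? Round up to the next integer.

n = (z_{α/2} + z_β)² · (σ₁² + σ₂²) / δ²
  = (2.576 + 1.036)² · (17² + 11² = 410) / 7.3²
  = 13.0465 · 410 / 53.29
  = 100.38
Design effect: 2.1 × 100.38 = 210.79.
Round up → n = 211 per group.

n = 211 per group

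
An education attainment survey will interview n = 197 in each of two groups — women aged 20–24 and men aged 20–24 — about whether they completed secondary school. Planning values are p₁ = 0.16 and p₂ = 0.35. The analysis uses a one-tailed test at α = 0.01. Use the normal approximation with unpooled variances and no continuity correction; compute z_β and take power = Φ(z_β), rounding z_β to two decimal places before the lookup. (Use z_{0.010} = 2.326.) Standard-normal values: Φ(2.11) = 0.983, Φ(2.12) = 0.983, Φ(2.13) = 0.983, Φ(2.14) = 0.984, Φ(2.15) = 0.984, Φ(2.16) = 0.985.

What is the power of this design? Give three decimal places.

z_β = |p₁−p₂|·√(n/[p₁q₁+p₂q₂]) − z_α
    = 0.19 · √(197/0.3619) − 2.326
    = 0.19 · 23.3313 − 2.326
    = 4.4329 − 2.326 = 2.1069 → 2.11
Power = Φ(2.11) = 0.983.

Power ≈ 0.983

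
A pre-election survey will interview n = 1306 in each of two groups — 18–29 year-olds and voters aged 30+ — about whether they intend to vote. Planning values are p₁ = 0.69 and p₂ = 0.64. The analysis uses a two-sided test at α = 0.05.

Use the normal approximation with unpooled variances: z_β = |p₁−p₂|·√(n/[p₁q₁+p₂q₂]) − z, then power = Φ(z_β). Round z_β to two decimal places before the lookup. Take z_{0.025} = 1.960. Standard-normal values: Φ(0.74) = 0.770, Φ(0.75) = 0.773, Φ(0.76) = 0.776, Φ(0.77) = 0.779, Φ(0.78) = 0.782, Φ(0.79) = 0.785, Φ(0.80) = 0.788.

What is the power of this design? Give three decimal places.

Power ≈ 0.773

z_β = |p₁−p₂|·√(n/[p₁q₁+p₂q₂]) − z_{α/2}
    = 0.05 · √(1306/0.4443) − 1.960
    = 0.05 · 54.2167 − 1.960
    = 2.7108 − 1.960 = 0.7508 → 0.75
Power = Φ(0.75) = 0.773.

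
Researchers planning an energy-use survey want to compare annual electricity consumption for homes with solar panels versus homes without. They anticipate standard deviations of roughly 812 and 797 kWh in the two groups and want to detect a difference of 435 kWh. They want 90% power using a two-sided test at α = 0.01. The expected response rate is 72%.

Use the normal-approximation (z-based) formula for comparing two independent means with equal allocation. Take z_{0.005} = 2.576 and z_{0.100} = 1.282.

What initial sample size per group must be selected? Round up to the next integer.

n = 142 per group

n = (z_{α/2} + z_β)² · (σ₁² + σ₂²) / δ²
  = (2.576 + 1.282)² · (812² + 797² = 1294553) / 435²
  = 14.8842 · 1294553 / 189225
  = 101.83
Adjust for 72% response: 101.83 / 0.72 = 141.43.
Round up → n = 142 per group.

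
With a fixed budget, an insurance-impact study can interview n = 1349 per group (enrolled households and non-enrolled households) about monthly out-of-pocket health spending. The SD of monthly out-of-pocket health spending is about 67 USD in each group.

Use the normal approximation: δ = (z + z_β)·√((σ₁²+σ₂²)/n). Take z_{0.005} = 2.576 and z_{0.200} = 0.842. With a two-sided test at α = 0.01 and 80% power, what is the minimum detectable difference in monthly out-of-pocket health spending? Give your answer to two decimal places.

δ = (z_{α/2} + z_β) · √((σ₁²+σ₂²)/n)
  = (2.576 + 0.842) · √(8978/1349)
  = 3.418 · √6.6553
  = 3.418 · 2.5798
  = 8.8177

Minimum detectable difference ≈ 8.82 USD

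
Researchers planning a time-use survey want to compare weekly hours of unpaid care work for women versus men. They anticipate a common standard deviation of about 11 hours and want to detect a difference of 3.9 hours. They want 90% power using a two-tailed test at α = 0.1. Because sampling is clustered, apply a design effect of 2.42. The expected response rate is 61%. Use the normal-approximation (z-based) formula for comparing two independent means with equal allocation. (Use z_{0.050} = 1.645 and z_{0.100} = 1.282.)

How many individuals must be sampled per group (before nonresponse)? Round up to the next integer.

n = 541 per group

n = (z_{α/2} + z_β)² · (σ₁² + σ₂²) / δ²
  = (1.645 + 1.282)² · (2·11² = 242) / 3.9²
  = 8.5673 · 242 / 15.21
  = 136.31
Design effect: 2.42 × 136.31 = 329.87.
Adjust for 61% response: 329.87 / 0.61 = 540.78.
Round up → n = 541 per group.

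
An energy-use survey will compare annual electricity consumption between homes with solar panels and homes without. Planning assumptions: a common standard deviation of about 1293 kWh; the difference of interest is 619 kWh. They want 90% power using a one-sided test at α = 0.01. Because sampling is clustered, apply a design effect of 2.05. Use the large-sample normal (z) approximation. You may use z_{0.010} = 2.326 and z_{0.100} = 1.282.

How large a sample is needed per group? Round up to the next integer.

n = 233 per group

n = (z_α + z_β)² · (σ₁² + σ₂²) / δ²
  = (2.326 + 1.282)² · (2·1293² = 3343698) / 619²
  = 13.0177 · 3343698 / 383161
  = 113.60
Design effect: 2.05 × 113.60 = 232.88.
Round up → n = 233 per group.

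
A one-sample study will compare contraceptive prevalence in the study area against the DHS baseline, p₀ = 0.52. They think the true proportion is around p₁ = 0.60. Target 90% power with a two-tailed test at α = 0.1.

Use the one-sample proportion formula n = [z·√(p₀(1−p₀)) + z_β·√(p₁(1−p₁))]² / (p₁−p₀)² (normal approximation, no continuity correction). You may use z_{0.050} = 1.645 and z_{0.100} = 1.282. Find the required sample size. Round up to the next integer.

n = [z_{α/2}·√(p₀q₀) + z_β·√(p₁q₁)]² / (p₁ − p₀)²
  = [1.645·√(0.52·0.48) + 1.282·√(0.60·0.40)]² / (0.08)²
  = [1.645·0.4996 + 1.282·0.4899]² / 0.0064
  = [1.4499]² / 0.0064
  = 328.47
Round up → n = 329.

n = 329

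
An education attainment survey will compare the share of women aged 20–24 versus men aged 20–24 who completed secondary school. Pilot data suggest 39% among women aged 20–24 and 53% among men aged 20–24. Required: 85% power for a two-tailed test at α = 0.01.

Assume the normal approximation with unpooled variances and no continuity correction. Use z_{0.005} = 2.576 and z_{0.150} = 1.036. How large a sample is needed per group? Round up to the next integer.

n = (z_{α/2} + z_β)² · [p₁(1−p₁) + p₂(1−p₂)] / (p₁ − p₂)²
  = (2.576 + 1.036)² · (0.39·0.61 + 0.53·0.47) / (-0.14)²
  = (3.612)² · (0.2379 + 0.2491) / 0.0196
  = 13.0465 · 0.4870 / 0.0196
  = 324.17
Round up → n = 325 per group.

n = 325 per group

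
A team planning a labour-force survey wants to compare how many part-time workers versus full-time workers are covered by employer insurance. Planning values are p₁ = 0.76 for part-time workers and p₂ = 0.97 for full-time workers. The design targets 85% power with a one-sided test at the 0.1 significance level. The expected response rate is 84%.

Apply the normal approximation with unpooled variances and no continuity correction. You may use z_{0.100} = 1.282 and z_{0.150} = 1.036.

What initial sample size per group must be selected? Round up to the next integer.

n = (z_α + z_β)² · [p₁(1−p₁) + p₂(1−p₂)] / (p₁ − p₂)²
  = (1.282 + 1.036)² · (0.76·0.24 + 0.97·0.03) / (-0.21)²
  = (2.318)² · (0.1824 + 0.0291) / 0.0441
  = 5.3731 · 0.2115 / 0.0441
  = 25.77
Adjust for 84% response: 25.77 / 0.84 = 30.68.
Round up → n = 31 per group.

n = 31 per group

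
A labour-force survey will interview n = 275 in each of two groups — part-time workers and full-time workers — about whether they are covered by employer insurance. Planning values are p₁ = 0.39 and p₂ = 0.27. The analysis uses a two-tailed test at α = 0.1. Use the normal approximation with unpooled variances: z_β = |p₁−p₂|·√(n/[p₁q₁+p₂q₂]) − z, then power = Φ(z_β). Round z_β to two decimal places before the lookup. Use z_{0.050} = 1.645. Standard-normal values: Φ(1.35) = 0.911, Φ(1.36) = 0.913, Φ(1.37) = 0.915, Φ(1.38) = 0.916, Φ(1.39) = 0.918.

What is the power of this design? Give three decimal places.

Power ≈ 0.915

z_β = |p₁−p₂|·√(n/[p₁q₁+p₂q₂]) − z_{α/2}
    = 0.12 · √(275/0.4350) − 1.645
    = 0.12 · 25.1433 − 1.645
    = 3.0172 − 1.645 = 1.3722 → 1.37
Power = Φ(1.37) = 0.915.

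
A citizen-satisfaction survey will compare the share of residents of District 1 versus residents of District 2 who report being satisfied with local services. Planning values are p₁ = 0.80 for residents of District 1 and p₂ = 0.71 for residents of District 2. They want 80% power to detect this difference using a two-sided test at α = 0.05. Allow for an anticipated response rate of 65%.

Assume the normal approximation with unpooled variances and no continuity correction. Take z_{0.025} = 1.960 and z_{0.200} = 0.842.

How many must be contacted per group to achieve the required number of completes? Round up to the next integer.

n = 546 per group

n = (z_{α/2} + z_β)² · [p₁(1−p₁) + p₂(1−p₂)] / (p₁ − p₂)²
  = (1.960 + 0.842)² · (0.80·0.20 + 0.71·0.29) / (0.09)²
  = (2.802)² · (0.1600 + 0.2059) / 0.0081
  = 7.8512 · 0.3659 / 0.0081
  = 354.66
Adjust for 65% response: 354.66 / 0.65 = 545.63.
Round up → n = 546 per group.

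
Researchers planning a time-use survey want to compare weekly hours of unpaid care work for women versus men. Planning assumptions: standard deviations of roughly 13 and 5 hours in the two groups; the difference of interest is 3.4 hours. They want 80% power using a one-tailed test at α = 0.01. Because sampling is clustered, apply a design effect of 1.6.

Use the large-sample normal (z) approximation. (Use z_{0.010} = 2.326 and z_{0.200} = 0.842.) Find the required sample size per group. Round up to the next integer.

n = 270 per group

n = (z_α + z_β)² · (σ₁² + σ₂²) / δ²
  = (2.326 + 0.842)² · (13² + 5² = 194) / 3.4²
  = 10.0362 · 194 / 11.56
  = 168.43
Design effect: 1.6 × 168.43 = 269.48.
Round up → n = 270 per group.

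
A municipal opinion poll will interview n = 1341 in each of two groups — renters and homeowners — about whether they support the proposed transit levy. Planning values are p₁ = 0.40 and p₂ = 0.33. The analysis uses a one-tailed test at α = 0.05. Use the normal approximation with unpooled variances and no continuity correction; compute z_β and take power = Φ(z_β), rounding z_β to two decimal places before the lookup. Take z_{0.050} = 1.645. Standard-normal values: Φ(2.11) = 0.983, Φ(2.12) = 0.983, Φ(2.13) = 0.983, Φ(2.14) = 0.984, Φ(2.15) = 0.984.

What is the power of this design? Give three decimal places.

z_β = |p₁−p₂|·√(n/[p₁q₁+p₂q₂]) − z_α
    = 0.07 · √(1341/0.4611) − 1.645
    = 0.07 · 53.9283 − 1.645
    = 3.7750 − 1.645 = 2.1300 → 2.13
Power = Φ(2.13) = 0.983.

Power ≈ 0.983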